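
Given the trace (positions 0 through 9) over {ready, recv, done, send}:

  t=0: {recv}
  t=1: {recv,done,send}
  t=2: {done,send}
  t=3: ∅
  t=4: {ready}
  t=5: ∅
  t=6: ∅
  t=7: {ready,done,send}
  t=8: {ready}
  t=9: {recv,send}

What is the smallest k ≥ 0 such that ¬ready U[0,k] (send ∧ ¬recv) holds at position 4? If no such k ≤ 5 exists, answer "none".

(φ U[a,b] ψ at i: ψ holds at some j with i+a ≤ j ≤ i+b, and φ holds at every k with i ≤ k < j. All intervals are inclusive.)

Need earliest j ≥ 4 with (send ∧ ¬recv), and ¬ready at every k in [4,j-1].
  j=4: rhs fails.
  j=5: rhs fails.
  j=6: rhs fails.
  j=7: rhs holds but lhs fails at k=4.
  j=8: rhs fails.
  j=9: rhs fails.
No witness within the range → none.

none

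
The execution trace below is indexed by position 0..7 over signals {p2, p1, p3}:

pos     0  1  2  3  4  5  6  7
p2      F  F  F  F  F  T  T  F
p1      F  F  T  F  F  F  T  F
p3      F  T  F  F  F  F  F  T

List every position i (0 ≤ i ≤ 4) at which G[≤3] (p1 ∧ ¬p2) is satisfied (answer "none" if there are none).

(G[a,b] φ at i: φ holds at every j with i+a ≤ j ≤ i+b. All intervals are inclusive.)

none

Evaluate at each i in [0,4]:
  i=0: ✗ (fails at j=0)
  i=1: ✗ (fails at j=1)
  i=2: ✗ (fails at j=3)
  i=3: ✗ (fails at j=3)
  i=4: ✗ (fails at j=4)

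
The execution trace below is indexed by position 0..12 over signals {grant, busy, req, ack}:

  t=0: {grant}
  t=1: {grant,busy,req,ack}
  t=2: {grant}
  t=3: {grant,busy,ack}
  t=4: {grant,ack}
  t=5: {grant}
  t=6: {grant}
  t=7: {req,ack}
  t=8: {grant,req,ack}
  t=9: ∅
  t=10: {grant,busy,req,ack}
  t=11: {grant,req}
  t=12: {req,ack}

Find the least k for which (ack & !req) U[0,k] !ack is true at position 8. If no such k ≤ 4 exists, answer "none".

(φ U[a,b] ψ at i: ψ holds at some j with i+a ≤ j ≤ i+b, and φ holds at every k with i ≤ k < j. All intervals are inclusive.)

Need earliest j ≥ 8 with !ack, and (ack & !req) at every k in [8,j-1].
  j=8: rhs fails.
  j=9: rhs holds but lhs fails at k=8.
  j=10: rhs fails.
  j=11: rhs holds but lhs fails at k=8.
  j=12: rhs fails.
No witness within the range → none.

none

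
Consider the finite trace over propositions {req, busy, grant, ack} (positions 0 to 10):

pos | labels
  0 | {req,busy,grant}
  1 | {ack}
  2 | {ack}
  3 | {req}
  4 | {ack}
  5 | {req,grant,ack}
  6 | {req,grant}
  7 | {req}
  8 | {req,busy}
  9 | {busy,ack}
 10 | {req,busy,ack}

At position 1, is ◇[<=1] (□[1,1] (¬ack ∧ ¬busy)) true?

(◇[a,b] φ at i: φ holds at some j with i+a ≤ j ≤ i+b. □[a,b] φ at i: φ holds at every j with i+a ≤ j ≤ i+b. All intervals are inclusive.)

Check □[1,1] (¬ack ∧ ¬busy) at each j in [1,2]:
  j=1: fails at 2
  j=2: holds on [3,3]
Found at j=2 → formula holds.

Holds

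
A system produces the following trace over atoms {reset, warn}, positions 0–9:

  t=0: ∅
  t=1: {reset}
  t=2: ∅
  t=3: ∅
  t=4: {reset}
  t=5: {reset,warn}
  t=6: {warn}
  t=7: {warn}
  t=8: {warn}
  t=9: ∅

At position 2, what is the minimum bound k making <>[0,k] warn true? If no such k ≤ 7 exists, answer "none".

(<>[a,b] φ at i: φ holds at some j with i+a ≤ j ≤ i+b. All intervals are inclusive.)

Scan j = 2,3,… for warn:
  j=2: fails
  j=3: fails
  j=4: fails
  j=5: holds
First hit at j=5, so smallest k = 5-2 = 3.

3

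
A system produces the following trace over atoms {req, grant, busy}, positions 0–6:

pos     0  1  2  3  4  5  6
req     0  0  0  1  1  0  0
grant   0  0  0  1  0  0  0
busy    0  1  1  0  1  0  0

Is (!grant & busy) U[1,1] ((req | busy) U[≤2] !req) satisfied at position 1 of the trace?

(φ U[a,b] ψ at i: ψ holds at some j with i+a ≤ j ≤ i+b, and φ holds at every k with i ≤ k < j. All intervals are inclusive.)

True

Need some j in [2,2] with ((req | busy) U[≤2] !req), and (!grant & busy) at every k in [1,j-1].
  j=2: ((req | busy) U[≤2] !req) holds; (!grant & busy) holds at every k in [1,1] → satisfied.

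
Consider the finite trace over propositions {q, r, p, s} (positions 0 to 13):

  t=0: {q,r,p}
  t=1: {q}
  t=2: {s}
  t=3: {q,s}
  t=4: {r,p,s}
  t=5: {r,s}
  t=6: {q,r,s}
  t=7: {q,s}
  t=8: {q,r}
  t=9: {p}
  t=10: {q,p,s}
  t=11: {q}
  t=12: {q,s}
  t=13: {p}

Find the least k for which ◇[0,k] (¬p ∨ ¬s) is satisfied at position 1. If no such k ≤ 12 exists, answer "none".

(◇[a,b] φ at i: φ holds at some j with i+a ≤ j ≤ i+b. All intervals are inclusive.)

0

Scan j = 1,2,… for (¬p ∨ ¬s):
  j=1: holds
First hit at j=1, so smallest k = 1-1 = 0.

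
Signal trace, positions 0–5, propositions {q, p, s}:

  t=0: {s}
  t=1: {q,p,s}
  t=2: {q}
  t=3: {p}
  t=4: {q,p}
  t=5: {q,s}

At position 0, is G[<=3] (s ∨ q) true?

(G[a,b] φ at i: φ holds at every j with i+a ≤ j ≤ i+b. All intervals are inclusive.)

Check (s ∨ q) at every j in [0,3]:
  j=0: true
  j=1: true
  j=2: true
  j=3: false
Fails at j=3 → formula fails.

Does not hold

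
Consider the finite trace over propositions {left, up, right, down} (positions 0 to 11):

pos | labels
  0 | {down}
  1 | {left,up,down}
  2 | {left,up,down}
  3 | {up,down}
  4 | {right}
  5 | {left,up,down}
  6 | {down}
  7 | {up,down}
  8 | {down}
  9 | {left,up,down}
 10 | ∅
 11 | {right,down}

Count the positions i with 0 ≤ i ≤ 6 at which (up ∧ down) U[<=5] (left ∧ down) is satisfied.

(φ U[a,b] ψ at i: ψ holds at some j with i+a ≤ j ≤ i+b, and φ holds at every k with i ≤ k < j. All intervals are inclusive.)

Evaluate at each i in [0,6]:
  i=0: ✗ (lhs fails at k=0 before rhs at j=1)
  i=1: ✓ (rhs at j=1)
  i=2: ✓ (rhs at j=2)
  i=3: ✗ (lhs fails at k=4 before rhs at j=5)
  i=4: ✗ (lhs fails at k=4 before rhs at j=5)
  i=5: ✓ (rhs at j=5)
  i=6: ✗ (lhs fails at k=6 before rhs at j=9)
Positions where it holds: {1, 2, 5} → 3.

3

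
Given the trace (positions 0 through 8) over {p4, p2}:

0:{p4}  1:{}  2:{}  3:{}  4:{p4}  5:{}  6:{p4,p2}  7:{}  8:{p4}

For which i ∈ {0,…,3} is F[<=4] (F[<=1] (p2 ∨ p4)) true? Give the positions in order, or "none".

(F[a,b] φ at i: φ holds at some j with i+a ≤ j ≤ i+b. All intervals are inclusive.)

0, 1, 2, 3

Evaluate at each i in [0,3]:
  i=0: ✓ (witness j=0)
  i=1: ✓ (witness j=3)
  i=2: ✓ (witness j=3)
  i=3: ✓ (witness j=3)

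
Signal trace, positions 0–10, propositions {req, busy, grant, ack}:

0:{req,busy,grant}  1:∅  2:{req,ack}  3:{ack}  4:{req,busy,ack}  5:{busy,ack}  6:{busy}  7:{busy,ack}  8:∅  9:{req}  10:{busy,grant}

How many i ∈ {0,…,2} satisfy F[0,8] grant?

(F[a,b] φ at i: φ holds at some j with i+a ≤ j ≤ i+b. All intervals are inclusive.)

2

Evaluate at each i in [0,2]:
  i=0: ✓ (witness j=0)
  i=1: ✗ (none in [1,9])
  i=2: ✓ (witness j=10)
Positions where it holds: {0, 2} → 2.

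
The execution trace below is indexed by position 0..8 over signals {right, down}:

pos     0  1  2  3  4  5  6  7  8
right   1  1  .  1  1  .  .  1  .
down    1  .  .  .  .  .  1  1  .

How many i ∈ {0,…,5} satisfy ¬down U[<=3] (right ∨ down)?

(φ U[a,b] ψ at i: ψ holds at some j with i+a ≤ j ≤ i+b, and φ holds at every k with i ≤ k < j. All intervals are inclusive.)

6

Evaluate at each i in [0,5]:
  i=0: ✓ (rhs at j=0)
  i=1: ✓ (rhs at j=1)
  i=2: ✓ (rhs at j=3; lhs holds on [2,2])
  i=3: ✓ (rhs at j=3)
  i=4: ✓ (rhs at j=4)
  i=5: ✓ (rhs at j=6; lhs holds on [5,5])
Positions where it holds: {0, 1, 2, 3, 4, 5} → 6.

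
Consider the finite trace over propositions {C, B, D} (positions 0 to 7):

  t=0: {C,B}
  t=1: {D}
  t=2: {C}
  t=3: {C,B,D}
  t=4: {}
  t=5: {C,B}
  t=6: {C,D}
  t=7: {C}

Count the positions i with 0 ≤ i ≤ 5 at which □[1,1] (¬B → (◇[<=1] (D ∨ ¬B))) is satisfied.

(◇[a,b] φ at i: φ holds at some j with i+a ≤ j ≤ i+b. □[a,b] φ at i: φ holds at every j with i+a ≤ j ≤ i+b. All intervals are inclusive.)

Evaluate at each i in [0,5]:
  i=0: ✓ (all of [1,1])
  i=1: ✓ (all of [2,2])
  i=2: ✓ (all of [3,3])
  i=3: ✓ (all of [4,4])
  i=4: ✓ (all of [5,5])
  i=5: ✓ (all of [6,6])
Positions where it holds: {0, 1, 2, 3, 4, 5} → 6.

6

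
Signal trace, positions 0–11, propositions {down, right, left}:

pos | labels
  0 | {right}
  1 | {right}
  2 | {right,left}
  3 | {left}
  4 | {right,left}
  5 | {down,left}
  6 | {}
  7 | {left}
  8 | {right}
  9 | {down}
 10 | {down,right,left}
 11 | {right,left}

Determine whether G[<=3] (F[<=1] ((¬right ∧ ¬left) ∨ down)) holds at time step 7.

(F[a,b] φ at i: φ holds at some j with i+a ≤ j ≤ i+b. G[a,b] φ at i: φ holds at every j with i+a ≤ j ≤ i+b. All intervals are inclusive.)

No

Check F[<=1] ((¬right ∧ ¬left) ∨ down) at every j in [7,10]:
  j=7: fails (none in [7,8])
  j=8: holds (witness at 9)
  j=9: holds (witness at 9)
  j=10: holds (witness at 10)
Fails at j=7 → formula fails.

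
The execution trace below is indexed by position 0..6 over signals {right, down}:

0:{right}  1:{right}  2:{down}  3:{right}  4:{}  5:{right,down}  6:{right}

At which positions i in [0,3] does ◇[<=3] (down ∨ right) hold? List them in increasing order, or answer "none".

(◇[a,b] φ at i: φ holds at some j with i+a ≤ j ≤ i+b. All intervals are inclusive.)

Evaluate at each i in [0,3]:
  i=0: ✓ (witness j=0)
  i=1: ✓ (witness j=1)
  i=2: ✓ (witness j=2)
  i=3: ✓ (witness j=3)

0, 1, 2, 3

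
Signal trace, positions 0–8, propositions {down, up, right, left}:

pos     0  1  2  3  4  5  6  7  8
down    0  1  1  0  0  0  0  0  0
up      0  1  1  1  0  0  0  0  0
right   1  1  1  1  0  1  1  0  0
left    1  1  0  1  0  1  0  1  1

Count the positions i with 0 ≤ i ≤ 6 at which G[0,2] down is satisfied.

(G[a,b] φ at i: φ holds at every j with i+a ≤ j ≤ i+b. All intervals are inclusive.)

Evaluate at each i in [0,6]:
  i=0: ✗ (fails at j=0)
  i=1: ✗ (fails at j=3)
  i=2: ✗ (fails at j=3)
  i=3: ✗ (fails at j=3)
  i=4: ✗ (fails at j=4)
  i=5: ✗ (fails at j=5)
  i=6: ✗ (fails at j=6)
Positions where it holds: {} → 0.

0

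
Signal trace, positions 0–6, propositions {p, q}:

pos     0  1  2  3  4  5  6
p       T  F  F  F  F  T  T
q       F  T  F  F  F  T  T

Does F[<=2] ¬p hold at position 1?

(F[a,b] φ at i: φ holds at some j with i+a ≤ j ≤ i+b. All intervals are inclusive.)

Holds

Check ¬p at each j in [1,3]:
  j=1: true
  j=2: true
  j=3: true
Found at j=1 → formula holds.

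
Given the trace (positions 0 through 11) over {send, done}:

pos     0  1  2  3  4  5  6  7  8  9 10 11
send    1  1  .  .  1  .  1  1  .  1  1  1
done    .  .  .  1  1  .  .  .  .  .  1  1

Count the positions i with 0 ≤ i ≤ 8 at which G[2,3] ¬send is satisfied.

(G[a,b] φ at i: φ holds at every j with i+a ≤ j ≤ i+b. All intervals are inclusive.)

1

Evaluate at each i in [0,8]:
  i=0: ✓ (all of [2,3])
  i=1: ✗ (fails at j=4)
  i=2: ✗ (fails at j=4)
  i=3: ✗ (fails at j=6)
  i=4: ✗ (fails at j=6)
  i=5: ✗ (fails at j=7)
  i=6: ✗ (fails at j=9)
  i=7: ✗ (fails at j=9)
  i=8: ✗ (fails at j=10)
Positions where it holds: {0} → 1.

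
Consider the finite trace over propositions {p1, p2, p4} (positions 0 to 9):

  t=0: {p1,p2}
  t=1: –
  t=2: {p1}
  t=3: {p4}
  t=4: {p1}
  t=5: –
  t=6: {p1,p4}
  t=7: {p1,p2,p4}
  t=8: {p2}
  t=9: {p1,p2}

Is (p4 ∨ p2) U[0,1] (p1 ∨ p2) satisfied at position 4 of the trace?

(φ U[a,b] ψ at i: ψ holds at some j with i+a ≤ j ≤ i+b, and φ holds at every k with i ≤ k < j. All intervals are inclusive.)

Holds

Need some j in [4,5] with (p1 ∨ p2), and (p4 ∨ p2) at every k in [4,j-1].
  j=4: (p1 ∨ p2) holds; no prefix to check → satisfied.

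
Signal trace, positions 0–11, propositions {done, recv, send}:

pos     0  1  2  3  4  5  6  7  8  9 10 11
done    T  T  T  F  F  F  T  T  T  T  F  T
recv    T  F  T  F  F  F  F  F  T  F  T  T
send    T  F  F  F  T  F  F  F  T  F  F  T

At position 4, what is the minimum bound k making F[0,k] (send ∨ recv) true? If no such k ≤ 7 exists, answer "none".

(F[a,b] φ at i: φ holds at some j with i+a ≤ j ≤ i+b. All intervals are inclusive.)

0

Scan j = 4,5,… for (send ∨ recv):
  j=4: holds
First hit at j=4, so smallest k = 4-4 = 0.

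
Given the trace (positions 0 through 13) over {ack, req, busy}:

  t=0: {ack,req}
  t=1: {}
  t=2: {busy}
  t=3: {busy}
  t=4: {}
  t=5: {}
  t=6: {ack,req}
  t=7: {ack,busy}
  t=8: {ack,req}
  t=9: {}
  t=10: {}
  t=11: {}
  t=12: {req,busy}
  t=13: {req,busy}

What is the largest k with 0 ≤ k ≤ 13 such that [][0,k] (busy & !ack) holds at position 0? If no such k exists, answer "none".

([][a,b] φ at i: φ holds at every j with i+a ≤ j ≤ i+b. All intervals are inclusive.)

(busy & !ack) must hold from j=0 onward; find where it first fails.
  j=0: fails → no k works.

none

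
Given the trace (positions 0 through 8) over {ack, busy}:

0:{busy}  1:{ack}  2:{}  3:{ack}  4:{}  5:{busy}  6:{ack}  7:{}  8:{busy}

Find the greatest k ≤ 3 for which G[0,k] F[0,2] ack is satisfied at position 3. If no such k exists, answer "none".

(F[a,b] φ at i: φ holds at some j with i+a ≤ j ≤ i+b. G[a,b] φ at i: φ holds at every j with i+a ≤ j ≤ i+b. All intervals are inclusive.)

F[0,2] ack must hold from j=3 onward; find where it first fails.
  j=3: holds
  j=4: holds
  j=5: holds
  j=6: holds
Holds through j=6; largest k = 3.

3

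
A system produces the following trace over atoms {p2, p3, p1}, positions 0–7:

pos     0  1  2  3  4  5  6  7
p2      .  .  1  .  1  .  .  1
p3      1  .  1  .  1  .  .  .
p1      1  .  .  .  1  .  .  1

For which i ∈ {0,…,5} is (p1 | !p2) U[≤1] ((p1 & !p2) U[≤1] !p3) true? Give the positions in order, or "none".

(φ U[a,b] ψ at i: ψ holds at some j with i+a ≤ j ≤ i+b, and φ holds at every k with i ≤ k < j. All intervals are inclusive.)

Evaluate at each i in [0,5]:
  i=0: ✓ (rhs at j=0)
  i=1: ✓ (rhs at j=1)
  i=2: ✗ (lhs fails at k=2 before rhs at j=3)
  i=3: ✓ (rhs at j=3)
  i=4: ✓ (rhs at j=5; lhs holds on [4,4])
  i=5: ✓ (rhs at j=5)

0, 1, 3, 4, 5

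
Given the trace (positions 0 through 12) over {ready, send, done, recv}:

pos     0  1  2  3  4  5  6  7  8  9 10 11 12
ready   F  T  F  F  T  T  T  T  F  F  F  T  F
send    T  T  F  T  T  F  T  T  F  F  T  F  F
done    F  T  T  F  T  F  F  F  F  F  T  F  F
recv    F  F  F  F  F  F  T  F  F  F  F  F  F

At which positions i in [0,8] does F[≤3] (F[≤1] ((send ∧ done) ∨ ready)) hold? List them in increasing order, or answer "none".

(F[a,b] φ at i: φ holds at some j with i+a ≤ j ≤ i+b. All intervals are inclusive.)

Evaluate at each i in [0,8]:
  i=0: ✓ (witness j=0)
  i=1: ✓ (witness j=1)
  i=2: ✓ (witness j=3)
  i=3: ✓ (witness j=3)
  i=4: ✓ (witness j=4)
  i=5: ✓ (witness j=5)
  i=6: ✓ (witness j=6)
  i=7: ✓ (witness j=7)
  i=8: ✓ (witness j=9)

0, 1, 2, 3, 4, 5, 6, 7, 8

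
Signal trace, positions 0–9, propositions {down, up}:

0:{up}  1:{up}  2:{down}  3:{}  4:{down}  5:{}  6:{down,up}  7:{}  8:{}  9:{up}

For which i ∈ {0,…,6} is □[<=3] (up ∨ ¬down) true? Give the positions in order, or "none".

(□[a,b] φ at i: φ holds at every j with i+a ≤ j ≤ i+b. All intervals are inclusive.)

5, 6

Evaluate at each i in [0,6]:
  i=0: ✗ (fails at j=2)
  i=1: ✗ (fails at j=2)
  i=2: ✗ (fails at j=2)
  i=3: ✗ (fails at j=4)
  i=4: ✗ (fails at j=4)
  i=5: ✓ (all of [5,8])
  i=6: ✓ (all of [6,9])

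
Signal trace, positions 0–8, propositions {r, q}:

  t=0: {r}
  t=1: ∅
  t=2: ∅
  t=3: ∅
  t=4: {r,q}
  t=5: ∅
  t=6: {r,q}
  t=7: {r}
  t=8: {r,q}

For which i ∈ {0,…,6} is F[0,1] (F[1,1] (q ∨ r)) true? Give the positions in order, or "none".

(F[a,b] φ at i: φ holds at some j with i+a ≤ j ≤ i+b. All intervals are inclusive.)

2, 3, 4, 5, 6

Evaluate at each i in [0,6]:
  i=0: ✗ (none in [0,1])
  i=1: ✗ (none in [1,2])
  i=2: ✓ (witness j=3)
  i=3: ✓ (witness j=3)
  i=4: ✓ (witness j=5)
  i=5: ✓ (witness j=5)
  i=6: ✓ (witness j=6)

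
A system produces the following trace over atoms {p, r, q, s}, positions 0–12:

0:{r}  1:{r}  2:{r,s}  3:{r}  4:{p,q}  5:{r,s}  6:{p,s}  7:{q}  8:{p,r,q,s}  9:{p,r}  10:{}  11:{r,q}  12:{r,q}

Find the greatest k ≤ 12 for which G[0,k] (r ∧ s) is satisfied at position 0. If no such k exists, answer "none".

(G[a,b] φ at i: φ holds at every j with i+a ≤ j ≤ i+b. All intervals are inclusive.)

none

(r ∧ s) must hold from j=0 onward; find where it first fails.
  j=0: fails → no k works.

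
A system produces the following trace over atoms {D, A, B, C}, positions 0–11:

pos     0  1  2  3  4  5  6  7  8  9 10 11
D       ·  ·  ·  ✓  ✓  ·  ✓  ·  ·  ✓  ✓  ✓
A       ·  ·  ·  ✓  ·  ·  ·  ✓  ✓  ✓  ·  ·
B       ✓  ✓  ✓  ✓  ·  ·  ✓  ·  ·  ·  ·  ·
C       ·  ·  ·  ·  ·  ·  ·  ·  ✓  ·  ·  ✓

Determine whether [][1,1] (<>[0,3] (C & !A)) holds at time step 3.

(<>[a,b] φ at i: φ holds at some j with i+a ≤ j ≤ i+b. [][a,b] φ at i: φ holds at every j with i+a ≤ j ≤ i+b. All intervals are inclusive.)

No

Check <>[0,3] (C & !A) at every j in [4,4]:
  j=4: fails (none in [4,7])
Fails at j=4 → formula fails.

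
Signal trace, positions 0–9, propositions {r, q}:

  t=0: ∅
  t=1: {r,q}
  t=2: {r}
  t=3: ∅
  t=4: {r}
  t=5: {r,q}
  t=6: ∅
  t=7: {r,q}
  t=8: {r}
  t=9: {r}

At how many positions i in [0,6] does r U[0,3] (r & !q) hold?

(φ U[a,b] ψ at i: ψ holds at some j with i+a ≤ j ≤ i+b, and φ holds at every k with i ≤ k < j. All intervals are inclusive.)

3

Evaluate at each i in [0,6]:
  i=0: ✗ (lhs fails at k=0 before rhs at j=2)
  i=1: ✓ (rhs at j=2; lhs holds on [1,1])
  i=2: ✓ (rhs at j=2)
  i=3: ✗ (lhs fails at k=3 before rhs at j=4)
  i=4: ✓ (rhs at j=4)
  i=5: ✗ (lhs fails at k=6 before rhs at j=8)
  i=6: ✗ (lhs fails at k=6 before rhs at j=8)
Positions where it holds: {1, 2, 4} → 3.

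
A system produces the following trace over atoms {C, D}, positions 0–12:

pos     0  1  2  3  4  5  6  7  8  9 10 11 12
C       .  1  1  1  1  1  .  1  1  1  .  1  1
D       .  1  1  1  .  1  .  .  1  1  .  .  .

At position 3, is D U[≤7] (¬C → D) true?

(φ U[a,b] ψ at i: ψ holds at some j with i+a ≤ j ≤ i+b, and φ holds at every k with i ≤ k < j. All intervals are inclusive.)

Need some j in [3,10] with (¬C → D), and D at every k in [3,j-1].
  j=3: (¬C → D) holds; no prefix to check → satisfied.

Yes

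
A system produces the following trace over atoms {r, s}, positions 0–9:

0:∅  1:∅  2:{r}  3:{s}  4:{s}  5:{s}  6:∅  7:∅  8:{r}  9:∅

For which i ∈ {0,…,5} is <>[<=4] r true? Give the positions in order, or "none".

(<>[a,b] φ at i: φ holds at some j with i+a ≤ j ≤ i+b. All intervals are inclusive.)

Evaluate at each i in [0,5]:
  i=0: ✓ (witness j=2)
  i=1: ✓ (witness j=2)
  i=2: ✓ (witness j=2)
  i=3: ✗ (none in [3,7])
  i=4: ✓ (witness j=8)
  i=5: ✓ (witness j=8)

0, 1, 2, 4, 5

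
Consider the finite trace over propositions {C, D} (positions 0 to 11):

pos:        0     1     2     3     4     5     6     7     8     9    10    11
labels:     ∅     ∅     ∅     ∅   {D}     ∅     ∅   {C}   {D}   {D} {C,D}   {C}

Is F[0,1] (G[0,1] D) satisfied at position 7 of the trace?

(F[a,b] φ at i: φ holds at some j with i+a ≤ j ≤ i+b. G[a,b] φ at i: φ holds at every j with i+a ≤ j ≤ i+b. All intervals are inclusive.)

Yes

Check G[0,1] D at each j in [7,8]:
  j=7: fails at 7
  j=8: holds on [8,9]
Found at j=8 → formula holds.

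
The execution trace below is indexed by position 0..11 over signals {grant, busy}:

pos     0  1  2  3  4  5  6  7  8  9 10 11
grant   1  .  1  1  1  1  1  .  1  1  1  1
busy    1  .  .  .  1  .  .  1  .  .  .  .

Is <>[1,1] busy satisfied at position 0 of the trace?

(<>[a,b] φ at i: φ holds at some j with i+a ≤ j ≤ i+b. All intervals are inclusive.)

Does not hold

Check busy at each j in [1,1]:
  j=1: false
No position in the window satisfies it → formula fails.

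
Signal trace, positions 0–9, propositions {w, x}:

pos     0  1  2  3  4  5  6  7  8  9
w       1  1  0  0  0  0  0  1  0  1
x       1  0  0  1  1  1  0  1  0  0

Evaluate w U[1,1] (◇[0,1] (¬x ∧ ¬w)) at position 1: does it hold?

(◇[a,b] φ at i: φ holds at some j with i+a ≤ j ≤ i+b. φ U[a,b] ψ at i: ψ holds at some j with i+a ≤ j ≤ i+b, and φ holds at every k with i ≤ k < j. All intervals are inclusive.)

Need some j in [2,2] with ◇[0,1] (¬x ∧ ¬w), and w at every k in [1,j-1].
  j=2: ◇[0,1] (¬x ∧ ¬w) holds; w holds at every k in [1,1] → satisfied.

Holds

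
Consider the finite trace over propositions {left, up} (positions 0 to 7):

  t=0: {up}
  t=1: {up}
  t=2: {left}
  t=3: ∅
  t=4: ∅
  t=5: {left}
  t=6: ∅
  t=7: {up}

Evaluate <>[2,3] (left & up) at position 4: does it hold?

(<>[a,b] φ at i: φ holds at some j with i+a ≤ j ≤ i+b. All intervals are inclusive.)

No

Check (left & up) at each j in [6,7]:
  j=6: false
  j=7: false
No position in the window satisfies it → formula fails.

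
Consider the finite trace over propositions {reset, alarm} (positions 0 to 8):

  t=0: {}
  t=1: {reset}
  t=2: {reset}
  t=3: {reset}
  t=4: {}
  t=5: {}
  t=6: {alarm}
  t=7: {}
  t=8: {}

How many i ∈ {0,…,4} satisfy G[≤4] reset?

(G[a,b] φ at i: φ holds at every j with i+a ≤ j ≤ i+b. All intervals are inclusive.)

0

Evaluate at each i in [0,4]:
  i=0: ✗ (fails at j=0)
  i=1: ✗ (fails at j=4)
  i=2: ✗ (fails at j=4)
  i=3: ✗ (fails at j=4)
  i=4: ✗ (fails at j=4)
Positions where it holds: {} → 0.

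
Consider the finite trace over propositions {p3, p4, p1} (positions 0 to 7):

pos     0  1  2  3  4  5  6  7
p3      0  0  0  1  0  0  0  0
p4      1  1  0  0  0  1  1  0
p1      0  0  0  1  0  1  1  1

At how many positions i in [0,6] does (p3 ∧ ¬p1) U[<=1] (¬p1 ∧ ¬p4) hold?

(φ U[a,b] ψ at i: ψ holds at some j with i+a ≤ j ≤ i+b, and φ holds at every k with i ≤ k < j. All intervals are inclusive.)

Evaluate at each i in [0,6]:
  i=0: ✗ (no rhs in [0,1])
  i=1: ✗ (lhs fails at k=1 before rhs at j=2)
  i=2: ✓ (rhs at j=2)
  i=3: ✗ (lhs fails at k=3 before rhs at j=4)
  i=4: ✓ (rhs at j=4)
  i=5: ✗ (no rhs in [5,6])
  i=6: ✗ (no rhs in [6,7])
Positions where it holds: {2, 4} → 2.

2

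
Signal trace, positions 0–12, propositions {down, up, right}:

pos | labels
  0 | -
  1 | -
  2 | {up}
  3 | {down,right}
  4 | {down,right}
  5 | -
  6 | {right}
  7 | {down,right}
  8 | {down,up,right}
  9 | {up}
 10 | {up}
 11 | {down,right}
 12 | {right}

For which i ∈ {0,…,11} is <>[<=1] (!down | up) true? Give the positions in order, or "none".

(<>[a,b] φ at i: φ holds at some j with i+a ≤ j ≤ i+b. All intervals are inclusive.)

0, 1, 2, 4, 5, 6, 7, 8, 9, 10, 11

Evaluate at each i in [0,11]:
  i=0: ✓ (witness j=0)
  i=1: ✓ (witness j=1)
  i=2: ✓ (witness j=2)
  i=3: ✗ (none in [3,4])
  i=4: ✓ (witness j=5)
  i=5: ✓ (witness j=5)
  i=6: ✓ (witness j=6)
  i=7: ✓ (witness j=8)
  i=8: ✓ (witness j=8)
  i=9: ✓ (witness j=9)
  i=10: ✓ (witness j=10)
  i=11: ✓ (witness j=12)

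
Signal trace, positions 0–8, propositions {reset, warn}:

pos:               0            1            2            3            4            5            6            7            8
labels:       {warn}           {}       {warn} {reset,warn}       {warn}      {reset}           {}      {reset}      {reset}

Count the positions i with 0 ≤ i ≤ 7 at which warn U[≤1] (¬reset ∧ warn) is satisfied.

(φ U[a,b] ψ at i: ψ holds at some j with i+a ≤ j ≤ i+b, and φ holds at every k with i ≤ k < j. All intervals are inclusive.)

4

Evaluate at each i in [0,7]:
  i=0: ✓ (rhs at j=0)
  i=1: ✗ (lhs fails at k=1 before rhs at j=2)
  i=2: ✓ (rhs at j=2)
  i=3: ✓ (rhs at j=4; lhs holds on [3,3])
  i=4: ✓ (rhs at j=4)
  i=5: ✗ (no rhs in [5,6])
  i=6: ✗ (no rhs in [6,7])
  i=7: ✗ (no rhs in [7,8])
Positions where it holds: {0, 2, 3, 4} → 4.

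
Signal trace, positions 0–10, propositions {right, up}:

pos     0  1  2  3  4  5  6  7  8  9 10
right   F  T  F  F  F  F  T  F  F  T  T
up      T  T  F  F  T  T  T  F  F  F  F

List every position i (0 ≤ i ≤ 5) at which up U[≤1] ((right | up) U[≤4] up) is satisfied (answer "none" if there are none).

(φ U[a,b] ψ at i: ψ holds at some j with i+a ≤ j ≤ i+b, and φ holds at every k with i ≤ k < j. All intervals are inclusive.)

Evaluate at each i in [0,5]:
  i=0: ✓ (rhs at j=0)
  i=1: ✓ (rhs at j=1)
  i=2: ✗ (no rhs in [2,3])
  i=3: ✗ (lhs fails at k=3 before rhs at j=4)
  i=4: ✓ (rhs at j=4)
  i=5: ✓ (rhs at j=5)

0, 1, 4, 5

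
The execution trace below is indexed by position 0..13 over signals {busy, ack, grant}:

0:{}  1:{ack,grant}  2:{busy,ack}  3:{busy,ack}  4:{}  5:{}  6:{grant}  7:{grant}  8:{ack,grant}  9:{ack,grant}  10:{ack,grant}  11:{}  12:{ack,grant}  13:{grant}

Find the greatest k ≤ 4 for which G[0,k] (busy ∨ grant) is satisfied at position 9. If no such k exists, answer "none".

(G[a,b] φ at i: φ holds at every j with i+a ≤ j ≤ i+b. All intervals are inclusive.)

(busy ∨ grant) must hold from j=9 onward; find where it first fails.
  j=9: holds
  j=10: holds
  j=11: fails
Holds on [9,10], so largest k = 1.

1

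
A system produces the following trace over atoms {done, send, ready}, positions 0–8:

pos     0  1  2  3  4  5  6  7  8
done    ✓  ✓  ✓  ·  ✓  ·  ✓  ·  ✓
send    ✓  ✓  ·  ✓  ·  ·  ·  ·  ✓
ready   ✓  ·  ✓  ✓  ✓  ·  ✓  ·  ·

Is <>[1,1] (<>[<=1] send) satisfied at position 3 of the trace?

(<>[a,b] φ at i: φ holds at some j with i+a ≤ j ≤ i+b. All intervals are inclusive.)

Check <>[<=1] send at each j in [4,4]:
  j=4: fails (none in [4,5])
No position in the window satisfies it → formula fails.

Does not hold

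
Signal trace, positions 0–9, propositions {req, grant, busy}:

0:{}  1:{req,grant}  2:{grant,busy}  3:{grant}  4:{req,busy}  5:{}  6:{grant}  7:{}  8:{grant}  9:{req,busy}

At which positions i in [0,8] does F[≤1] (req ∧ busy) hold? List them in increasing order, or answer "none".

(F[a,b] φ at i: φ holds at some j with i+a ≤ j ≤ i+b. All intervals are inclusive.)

3, 4, 8

Evaluate at each i in [0,8]:
  i=0: ✗ (none in [0,1])
  i=1: ✗ (none in [1,2])
  i=2: ✗ (none in [2,3])
  i=3: ✓ (witness j=4)
  i=4: ✓ (witness j=4)
  i=5: ✗ (none in [5,6])
  i=6: ✗ (none in [6,7])
  i=7: ✗ (none in [7,8])
  i=8: ✓ (witness j=9)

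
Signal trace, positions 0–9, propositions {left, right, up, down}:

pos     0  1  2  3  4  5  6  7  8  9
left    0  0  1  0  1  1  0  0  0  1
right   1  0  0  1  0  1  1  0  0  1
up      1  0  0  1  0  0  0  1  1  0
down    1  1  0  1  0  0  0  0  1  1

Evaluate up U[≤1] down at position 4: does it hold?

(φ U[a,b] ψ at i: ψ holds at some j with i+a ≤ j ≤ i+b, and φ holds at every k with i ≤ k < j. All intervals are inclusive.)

Need some j in [4,5] with down, and up at every k in [4,j-1].
  j=4: down false.
  j=5: down false.
No j in the window works → until fails.

No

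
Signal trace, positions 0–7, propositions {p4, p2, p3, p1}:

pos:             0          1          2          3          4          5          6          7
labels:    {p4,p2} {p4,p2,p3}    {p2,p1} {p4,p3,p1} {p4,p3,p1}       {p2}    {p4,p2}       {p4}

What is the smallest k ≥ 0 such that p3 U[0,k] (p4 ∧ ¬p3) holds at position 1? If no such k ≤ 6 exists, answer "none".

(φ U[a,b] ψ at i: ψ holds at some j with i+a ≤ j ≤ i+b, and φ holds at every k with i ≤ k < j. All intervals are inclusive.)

Need earliest j ≥ 1 with (p4 ∧ ¬p3), and p3 at every k in [1,j-1].
  j=1: rhs fails.
  j=2: rhs fails.
  j=3: rhs fails.
  j=4: rhs fails.
  j=5: rhs fails.
  j=6: rhs holds but lhs fails at k=2.
  j=7: rhs holds but lhs fails at k=2.
No witness within the range → none.

none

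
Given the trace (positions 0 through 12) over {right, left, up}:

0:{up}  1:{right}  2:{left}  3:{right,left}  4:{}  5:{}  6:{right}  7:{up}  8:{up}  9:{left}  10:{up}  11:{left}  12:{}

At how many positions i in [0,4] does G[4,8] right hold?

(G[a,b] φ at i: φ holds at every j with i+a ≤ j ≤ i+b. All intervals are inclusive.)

0

Evaluate at each i in [0,4]:
  i=0: ✗ (fails at j=4)
  i=1: ✗ (fails at j=5)
  i=2: ✗ (fails at j=7)
  i=3: ✗ (fails at j=7)
  i=4: ✗ (fails at j=8)
Positions where it holds: {} → 0.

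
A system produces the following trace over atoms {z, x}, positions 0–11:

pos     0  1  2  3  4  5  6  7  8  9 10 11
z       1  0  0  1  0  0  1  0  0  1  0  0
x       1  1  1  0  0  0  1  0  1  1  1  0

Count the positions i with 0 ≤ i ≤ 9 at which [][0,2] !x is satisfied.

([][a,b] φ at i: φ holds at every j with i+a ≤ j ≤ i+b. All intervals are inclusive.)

1

Evaluate at each i in [0,9]:
  i=0: ✗ (fails at j=0)
  i=1: ✗ (fails at j=1)
  i=2: ✗ (fails at j=2)
  i=3: ✓ (all of [3,5])
  i=4: ✗ (fails at j=6)
  i=5: ✗ (fails at j=6)
  i=6: ✗ (fails at j=6)
  i=7: ✗ (fails at j=8)
  i=8: ✗ (fails at j=8)
  i=9: ✗ (fails at j=9)
Positions where it holds: {3} → 1.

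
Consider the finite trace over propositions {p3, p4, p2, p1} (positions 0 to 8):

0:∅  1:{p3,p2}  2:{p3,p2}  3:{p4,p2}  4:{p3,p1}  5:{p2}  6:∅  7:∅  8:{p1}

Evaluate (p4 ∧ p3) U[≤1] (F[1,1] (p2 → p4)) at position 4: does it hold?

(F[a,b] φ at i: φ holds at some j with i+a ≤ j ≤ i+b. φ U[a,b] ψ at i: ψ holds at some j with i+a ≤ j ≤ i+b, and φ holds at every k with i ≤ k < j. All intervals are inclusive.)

Need some j in [4,5] with F[1,1] (p2 → p4), and (p4 ∧ p3) at every k in [4,j-1].
  j=4: F[1,1] (p2 → p4) — fails (none in [5,5]).
  j=5: F[1,1] (p2 → p4) holds, but (p4 ∧ p3) fails at k=4 → not this j.
No j in the window works → until fails.

No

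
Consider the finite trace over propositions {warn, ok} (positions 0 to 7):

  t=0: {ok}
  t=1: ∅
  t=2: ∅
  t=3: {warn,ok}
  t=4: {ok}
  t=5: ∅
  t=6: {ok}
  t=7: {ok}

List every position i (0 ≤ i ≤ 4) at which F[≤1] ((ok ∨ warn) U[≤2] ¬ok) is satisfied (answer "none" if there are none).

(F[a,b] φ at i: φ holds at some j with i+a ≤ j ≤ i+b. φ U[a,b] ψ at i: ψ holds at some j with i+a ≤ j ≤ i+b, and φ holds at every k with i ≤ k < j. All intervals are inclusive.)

0, 1, 2, 3, 4

Evaluate at each i in [0,4]:
  i=0: ✓ (witness j=0)
  i=1: ✓ (witness j=1)
  i=2: ✓ (witness j=2)
  i=3: ✓ (witness j=3)
  i=4: ✓ (witness j=4)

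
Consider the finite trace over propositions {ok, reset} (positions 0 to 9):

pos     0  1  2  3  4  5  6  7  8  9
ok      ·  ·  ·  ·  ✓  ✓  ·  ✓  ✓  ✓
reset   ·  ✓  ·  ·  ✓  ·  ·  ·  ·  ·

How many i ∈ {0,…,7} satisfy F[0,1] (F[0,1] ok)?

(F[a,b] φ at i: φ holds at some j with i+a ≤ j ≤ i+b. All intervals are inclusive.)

6

Evaluate at each i in [0,7]:
  i=0: ✗ (none in [0,1])
  i=1: ✗ (none in [1,2])
  i=2: ✓ (witness j=3)
  i=3: ✓ (witness j=3)
  i=4: ✓ (witness j=4)
  i=5: ✓ (witness j=5)
  i=6: ✓ (witness j=6)
  i=7: ✓ (witness j=7)
Positions where it holds: {2, 3, 4, 5, 6, 7} → 6.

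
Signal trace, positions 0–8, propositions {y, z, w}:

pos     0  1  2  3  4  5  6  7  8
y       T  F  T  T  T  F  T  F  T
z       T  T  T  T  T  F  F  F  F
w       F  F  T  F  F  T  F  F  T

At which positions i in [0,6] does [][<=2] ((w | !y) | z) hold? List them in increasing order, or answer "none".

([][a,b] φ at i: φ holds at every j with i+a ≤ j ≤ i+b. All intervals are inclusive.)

Evaluate at each i in [0,6]:
  i=0: ✓ (all of [0,2])
  i=1: ✓ (all of [1,3])
  i=2: ✓ (all of [2,4])
  i=3: ✓ (all of [3,5])
  i=4: ✗ (fails at j=6)
  i=5: ✗ (fails at j=6)
  i=6: ✗ (fails at j=6)

0, 1, 2, 3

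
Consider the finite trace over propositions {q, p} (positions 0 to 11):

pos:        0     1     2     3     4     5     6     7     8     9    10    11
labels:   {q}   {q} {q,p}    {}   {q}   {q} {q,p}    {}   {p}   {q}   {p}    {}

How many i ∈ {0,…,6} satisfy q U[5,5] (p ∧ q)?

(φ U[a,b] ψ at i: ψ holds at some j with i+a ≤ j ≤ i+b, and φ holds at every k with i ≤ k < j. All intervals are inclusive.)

Evaluate at each i in [0,6]:
  i=0: ✗ (no rhs in [5,5])
  i=1: ✗ (lhs fails at k=3 before rhs at j=6)
  i=2: ✗ (no rhs in [7,7])
  i=3: ✗ (no rhs in [8,8])
  i=4: ✗ (no rhs in [9,9])
  i=5: ✗ (no rhs in [10,10])
  i=6: ✗ (no rhs in [11,11])
Positions where it holds: {} → 0.

0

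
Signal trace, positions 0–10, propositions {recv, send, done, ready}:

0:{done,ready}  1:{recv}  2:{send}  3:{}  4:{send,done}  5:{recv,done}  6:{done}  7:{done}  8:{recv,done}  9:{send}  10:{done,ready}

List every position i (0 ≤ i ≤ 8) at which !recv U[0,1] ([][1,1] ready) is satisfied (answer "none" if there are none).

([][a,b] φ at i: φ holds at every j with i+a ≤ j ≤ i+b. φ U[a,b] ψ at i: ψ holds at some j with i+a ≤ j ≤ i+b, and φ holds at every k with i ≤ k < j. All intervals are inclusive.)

none

Evaluate at each i in [0,8]:
  i=0: ✗ (no rhs in [0,1])
  i=1: ✗ (no rhs in [1,2])
  i=2: ✗ (no rhs in [2,3])
  i=3: ✗ (no rhs in [3,4])
  i=4: ✗ (no rhs in [4,5])
  i=5: ✗ (no rhs in [5,6])
  i=6: ✗ (no rhs in [6,7])
  i=7: ✗ (no rhs in [7,8])
  i=8: ✗ (lhs fails at k=8 before rhs at j=9)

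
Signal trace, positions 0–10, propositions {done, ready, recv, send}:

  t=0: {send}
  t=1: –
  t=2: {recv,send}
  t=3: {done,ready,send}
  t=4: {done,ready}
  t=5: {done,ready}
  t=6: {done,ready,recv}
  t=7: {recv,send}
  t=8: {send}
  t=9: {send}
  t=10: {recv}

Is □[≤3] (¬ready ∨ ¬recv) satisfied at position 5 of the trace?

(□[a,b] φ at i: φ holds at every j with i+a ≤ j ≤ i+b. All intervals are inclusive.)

No

Check (¬ready ∨ ¬recv) at every j in [5,8]:
  j=5: true
  j=6: false
  j=7: true
  j=8: true
Fails at j=6 → formula fails.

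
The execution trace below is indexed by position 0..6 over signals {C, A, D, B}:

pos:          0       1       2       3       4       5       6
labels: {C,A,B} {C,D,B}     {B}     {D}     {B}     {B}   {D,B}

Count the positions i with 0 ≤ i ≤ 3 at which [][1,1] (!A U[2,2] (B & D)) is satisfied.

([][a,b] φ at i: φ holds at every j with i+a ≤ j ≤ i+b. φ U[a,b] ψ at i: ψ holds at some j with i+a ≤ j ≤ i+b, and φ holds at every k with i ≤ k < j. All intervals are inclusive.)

1

Evaluate at each i in [0,3]:
  i=0: ✗ (fails at j=1)
  i=1: ✗ (fails at j=2)
  i=2: ✗ (fails at j=3)
  i=3: ✓ (all of [4,4])
Positions where it holds: {3} → 1.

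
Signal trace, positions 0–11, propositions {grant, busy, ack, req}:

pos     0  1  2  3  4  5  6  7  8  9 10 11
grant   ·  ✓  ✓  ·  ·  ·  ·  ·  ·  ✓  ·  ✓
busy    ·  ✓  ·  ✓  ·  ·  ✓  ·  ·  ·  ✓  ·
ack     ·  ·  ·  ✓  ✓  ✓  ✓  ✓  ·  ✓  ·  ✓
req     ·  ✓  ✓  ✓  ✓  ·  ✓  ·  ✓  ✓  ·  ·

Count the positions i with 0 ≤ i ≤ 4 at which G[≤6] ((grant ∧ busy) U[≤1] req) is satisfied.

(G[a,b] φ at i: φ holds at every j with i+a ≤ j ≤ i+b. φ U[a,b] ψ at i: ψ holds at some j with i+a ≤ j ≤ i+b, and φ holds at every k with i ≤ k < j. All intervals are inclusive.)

0

Evaluate at each i in [0,4]:
  i=0: ✗ (fails at j=0)
  i=1: ✗ (fails at j=5)
  i=2: ✗ (fails at j=5)
  i=3: ✗ (fails at j=5)
  i=4: ✗ (fails at j=5)
Positions where it holds: {} → 0.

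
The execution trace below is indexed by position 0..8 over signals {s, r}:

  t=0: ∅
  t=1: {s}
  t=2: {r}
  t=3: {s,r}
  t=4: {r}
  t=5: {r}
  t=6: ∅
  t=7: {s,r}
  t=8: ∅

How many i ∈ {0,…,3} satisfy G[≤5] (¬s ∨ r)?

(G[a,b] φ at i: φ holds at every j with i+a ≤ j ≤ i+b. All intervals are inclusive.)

2

Evaluate at each i in [0,3]:
  i=0: ✗ (fails at j=1)
  i=1: ✗ (fails at j=1)
  i=2: ✓ (all of [2,7])
  i=3: ✓ (all of [3,8])
Positions where it holds: {2, 3} → 2.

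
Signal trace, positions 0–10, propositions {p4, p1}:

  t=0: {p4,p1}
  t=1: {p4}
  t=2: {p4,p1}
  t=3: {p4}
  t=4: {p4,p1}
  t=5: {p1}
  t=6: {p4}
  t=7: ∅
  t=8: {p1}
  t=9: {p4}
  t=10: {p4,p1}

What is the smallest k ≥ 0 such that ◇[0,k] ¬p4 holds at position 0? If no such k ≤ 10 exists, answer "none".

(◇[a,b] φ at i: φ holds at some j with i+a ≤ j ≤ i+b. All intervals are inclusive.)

Scan j = 0,1,… for ¬p4:
  j=0: fails
  j=1: fails
  j=2: fails
  j=3: fails
  j=4: fails
  j=5: holds
First hit at j=5, so smallest k = 5-0 = 5.

5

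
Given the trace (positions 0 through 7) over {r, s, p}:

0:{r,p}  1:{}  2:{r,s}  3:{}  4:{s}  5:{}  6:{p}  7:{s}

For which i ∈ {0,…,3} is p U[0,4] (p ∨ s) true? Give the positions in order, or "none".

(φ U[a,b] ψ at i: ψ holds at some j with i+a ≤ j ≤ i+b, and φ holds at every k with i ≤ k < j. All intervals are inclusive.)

0, 2

Evaluate at each i in [0,3]:
  i=0: ✓ (rhs at j=0)
  i=1: ✗ (lhs fails at k=1 before rhs at j=2)
  i=2: ✓ (rhs at j=2)
  i=3: ✗ (lhs fails at k=3 before rhs at j=4)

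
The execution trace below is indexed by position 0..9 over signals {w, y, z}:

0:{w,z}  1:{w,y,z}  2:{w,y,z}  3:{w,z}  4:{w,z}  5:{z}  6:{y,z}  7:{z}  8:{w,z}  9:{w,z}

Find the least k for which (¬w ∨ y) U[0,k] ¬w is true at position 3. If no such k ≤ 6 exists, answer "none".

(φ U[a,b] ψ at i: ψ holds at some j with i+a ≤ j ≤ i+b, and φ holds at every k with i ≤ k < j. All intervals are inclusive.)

none

Need earliest j ≥ 3 with ¬w, and (¬w ∨ y) at every k in [3,j-1].
  j=3: rhs fails.
  j=4: rhs fails.
  j=5: rhs holds but lhs fails at k=3.
  j=6: rhs holds but lhs fails at k=3.
  j=7: rhs holds but lhs fails at k=3.
  j=8: rhs fails.
  j=9: rhs fails.
No witness within the range → none.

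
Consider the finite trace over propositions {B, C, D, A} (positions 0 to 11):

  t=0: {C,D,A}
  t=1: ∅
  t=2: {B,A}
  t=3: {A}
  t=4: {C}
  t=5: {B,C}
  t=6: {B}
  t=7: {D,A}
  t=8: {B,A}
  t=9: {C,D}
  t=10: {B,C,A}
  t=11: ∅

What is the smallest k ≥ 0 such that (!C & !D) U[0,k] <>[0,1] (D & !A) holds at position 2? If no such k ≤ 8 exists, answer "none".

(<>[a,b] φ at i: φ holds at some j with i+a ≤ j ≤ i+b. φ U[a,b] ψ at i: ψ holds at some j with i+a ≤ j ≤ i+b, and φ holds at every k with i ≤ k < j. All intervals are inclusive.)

none

Need earliest j ≥ 2 with <>[0,1] (D & !A), and (!C & !D) at every k in [2,j-1].
  j=2: rhs fails.
  j=3: rhs fails.
  j=4: rhs fails.
  j=5: rhs fails.
  j=6: rhs fails.
  j=7: rhs fails.
  j=8: rhs holds but lhs fails at k=4.
  j=9: rhs holds but lhs fails at k=4.
  j=10: rhs fails.
No witness within the range → none.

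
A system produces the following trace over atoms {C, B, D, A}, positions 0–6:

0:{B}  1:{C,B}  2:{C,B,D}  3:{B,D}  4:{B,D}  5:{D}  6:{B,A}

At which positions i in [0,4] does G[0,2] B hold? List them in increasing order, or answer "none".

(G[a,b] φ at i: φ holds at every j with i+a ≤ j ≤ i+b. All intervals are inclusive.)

Evaluate at each i in [0,4]:
  i=0: ✓ (all of [0,2])
  i=1: ✓ (all of [1,3])
  i=2: ✓ (all of [2,4])
  i=3: ✗ (fails at j=5)
  i=4: ✗ (fails at j=5)

0, 1, 2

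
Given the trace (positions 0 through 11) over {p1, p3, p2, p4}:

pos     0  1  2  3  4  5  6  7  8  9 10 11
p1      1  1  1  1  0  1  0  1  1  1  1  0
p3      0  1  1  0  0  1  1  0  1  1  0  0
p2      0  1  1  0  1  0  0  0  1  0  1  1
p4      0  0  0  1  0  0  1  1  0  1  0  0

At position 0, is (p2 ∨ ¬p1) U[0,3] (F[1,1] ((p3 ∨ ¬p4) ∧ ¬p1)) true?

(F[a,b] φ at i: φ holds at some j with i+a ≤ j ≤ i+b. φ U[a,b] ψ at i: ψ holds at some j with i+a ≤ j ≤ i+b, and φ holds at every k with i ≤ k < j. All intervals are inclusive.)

False

Need some j in [0,3] with F[1,1] ((p3 ∨ ¬p4) ∧ ¬p1), and (p2 ∨ ¬p1) at every k in [0,j-1].
  j=0: F[1,1] ((p3 ∨ ¬p4) ∧ ¬p1) — fails (none in [1,1]).
  j=1: F[1,1] ((p3 ∨ ¬p4) ∧ ¬p1) — fails (none in [2,2]).
  j=2: F[1,1] ((p3 ∨ ¬p4) ∧ ¬p1) — fails (none in [3,3]).
  j=3: F[1,1] ((p3 ∨ ¬p4) ∧ ¬p1) holds, but (p2 ∨ ¬p1) fails at k=0 → not this j.
No j in the window works → until fails.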